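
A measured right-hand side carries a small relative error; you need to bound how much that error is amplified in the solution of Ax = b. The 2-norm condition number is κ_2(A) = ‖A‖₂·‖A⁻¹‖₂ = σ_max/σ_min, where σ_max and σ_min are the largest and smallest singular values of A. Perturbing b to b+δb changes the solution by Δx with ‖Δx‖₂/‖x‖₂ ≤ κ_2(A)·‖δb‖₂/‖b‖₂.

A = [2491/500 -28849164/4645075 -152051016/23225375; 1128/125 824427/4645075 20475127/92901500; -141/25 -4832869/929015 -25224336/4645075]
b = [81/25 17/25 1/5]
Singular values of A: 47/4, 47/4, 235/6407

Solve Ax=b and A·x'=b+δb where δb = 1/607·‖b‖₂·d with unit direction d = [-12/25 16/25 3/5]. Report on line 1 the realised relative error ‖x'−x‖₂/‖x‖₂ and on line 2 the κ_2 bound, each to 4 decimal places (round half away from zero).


largest singular value 47/4, smallest 235/6407
κ_2(A) = (47/4) / (235/6407) = 320.3500
κ_2(A)·‖δb‖/‖b‖ = 0.5278
solve Ax = b  →  x = [0.1532 19.5902 -18.9629]
‖b‖ = 3.3166, ‖x‖ = 27.2652
Δx = A⁻¹·δb where δb = 1/607·3.3166·d; ‖Δx‖ = 0.1490
dividing the unrounded norms, ‖Δx‖/‖x‖ = 0.0055
so the bound overstates the realised error by a factor of ≈ 96.5939 (computed from the unrounded values)

0.0055
0.5278


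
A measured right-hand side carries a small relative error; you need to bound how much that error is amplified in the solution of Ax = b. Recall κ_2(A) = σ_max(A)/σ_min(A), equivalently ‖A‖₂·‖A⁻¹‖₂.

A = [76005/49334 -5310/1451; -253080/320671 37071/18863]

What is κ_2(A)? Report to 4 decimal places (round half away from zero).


AᵀA = [4264603425/1423251076 -2557940715/355812769; -2557940715/355812769 6139399941/355812769]; tr = 170545581/8421604, det = 164025/8421604
λ_max, λ_min = (170545581/8421604 ± √29080269784243161/70923413932816)/2 = 81/4, 2025/2105401
κ = σ_max/σ_min = (9/2)/(45/1451) = 145.1000

145.1000


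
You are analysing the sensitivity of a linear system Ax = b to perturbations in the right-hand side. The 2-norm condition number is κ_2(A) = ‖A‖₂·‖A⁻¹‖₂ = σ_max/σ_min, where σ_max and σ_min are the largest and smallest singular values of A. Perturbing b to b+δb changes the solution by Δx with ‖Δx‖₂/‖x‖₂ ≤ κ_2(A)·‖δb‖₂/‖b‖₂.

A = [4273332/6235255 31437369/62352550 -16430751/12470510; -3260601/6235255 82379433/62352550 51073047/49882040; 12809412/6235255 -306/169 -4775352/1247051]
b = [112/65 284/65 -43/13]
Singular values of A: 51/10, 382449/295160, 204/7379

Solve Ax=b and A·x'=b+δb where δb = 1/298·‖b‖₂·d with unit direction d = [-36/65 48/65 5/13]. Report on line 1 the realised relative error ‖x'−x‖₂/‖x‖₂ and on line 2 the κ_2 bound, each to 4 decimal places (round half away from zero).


0.0192
0.6190

largest singular value 51/10, smallest 204/7379
κ = σ_max/σ_min = (51/10)/(204/7379) = 184.4750
bound on ‖Δx‖/‖x‖: κ·ε = 184.4750·1/298 = 0.6190
solve Ax = b  →  x = [32.1341 3.1512 16.6131]
‖b‖₂ = 5.7446 and ‖x‖₂ = 36.3115
δb = ε·‖b‖·d = [-0.0107 0.0142 0.0074]; solving A·Δx = δb gives ‖Δx‖ = 0.6973
dividing the unrounded norms, ‖Δx‖/‖x‖ = 0.0192
so the bound overstates the realised error by a factor of ≈ 32.2372 (computed from the unrounded values)


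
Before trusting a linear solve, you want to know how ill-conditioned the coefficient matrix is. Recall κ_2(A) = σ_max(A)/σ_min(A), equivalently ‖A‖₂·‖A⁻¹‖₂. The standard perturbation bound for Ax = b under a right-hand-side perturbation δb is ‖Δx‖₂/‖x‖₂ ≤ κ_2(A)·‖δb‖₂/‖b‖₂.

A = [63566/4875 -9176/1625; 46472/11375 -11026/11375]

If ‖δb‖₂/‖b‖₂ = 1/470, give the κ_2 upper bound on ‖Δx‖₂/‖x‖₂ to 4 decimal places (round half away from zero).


0.0447

M = AᵀA = [347884804/1863225 -1927552/24843; -1927552/24843 6795716/207025]. tr(M)=2420392/11025, det(M)=29986576/275625
eigenvalues of AᵀA: λ = (tr ± √(tr²−4·det))/2 = 5476/25, 5476/11025
κ_2(A) = √(λ_max/λ_min) = √((5476/25) / (5476/11025)) = 21.0000
κ_2(A)·‖δb‖/‖b‖ = 0.0447


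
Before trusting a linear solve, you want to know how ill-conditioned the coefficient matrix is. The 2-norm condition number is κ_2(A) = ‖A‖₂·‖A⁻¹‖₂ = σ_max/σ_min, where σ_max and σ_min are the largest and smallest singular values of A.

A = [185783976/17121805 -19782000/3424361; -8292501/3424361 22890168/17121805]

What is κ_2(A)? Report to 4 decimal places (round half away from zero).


M = AᵀA = [21555517584321/174393936025 -2299223887128/34878787205; -2299223887128/34878787205 6131557341504/174393936025]. tr(M)=3832121097/24137569, det(M)=4032758016/15085980625
solving λ² − 3832121097/24137569·λ + 4032758016/15085980625 = 0 gives λ = 3969/25, 1016064/603439225
σ_max=√(3969/25)=(63/5), σ_min=√(1016064/603439225)=(1008/24565) → κ = 307.0625

307.0625


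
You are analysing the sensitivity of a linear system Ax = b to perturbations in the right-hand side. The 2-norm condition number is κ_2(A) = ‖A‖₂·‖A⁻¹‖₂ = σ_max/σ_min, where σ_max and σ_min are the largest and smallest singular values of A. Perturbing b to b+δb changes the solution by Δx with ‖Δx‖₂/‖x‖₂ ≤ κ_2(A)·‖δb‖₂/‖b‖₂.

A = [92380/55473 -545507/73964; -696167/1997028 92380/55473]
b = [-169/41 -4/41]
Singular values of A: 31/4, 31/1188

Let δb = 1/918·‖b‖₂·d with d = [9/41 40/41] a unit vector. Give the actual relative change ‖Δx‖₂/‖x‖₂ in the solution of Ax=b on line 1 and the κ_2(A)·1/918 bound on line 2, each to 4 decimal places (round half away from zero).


0.0045
0.3235

σ_max = 31/4, σ_min = 31/1188
condition number: (31/4) ÷ (31/1188) = 297.0000
worst-case relative error ≤ 297.0000 × 1/918 = 0.3235
solve Ax = b  →  x = [-37.5012 -7.9087]
‖b‖ = 4.1231, ‖x‖ = 38.3261
δb = ε·‖b‖·d = [0.0010 0.0044]; solving A·Δx = δb gives ‖Δx‖ = 0.1721
dividing the unrounded norms, ‖Δx‖/‖x‖ = 0.0045
so the bound overstates the realised error by a factor of ≈ 72.0396 (computed from the unrounded values)


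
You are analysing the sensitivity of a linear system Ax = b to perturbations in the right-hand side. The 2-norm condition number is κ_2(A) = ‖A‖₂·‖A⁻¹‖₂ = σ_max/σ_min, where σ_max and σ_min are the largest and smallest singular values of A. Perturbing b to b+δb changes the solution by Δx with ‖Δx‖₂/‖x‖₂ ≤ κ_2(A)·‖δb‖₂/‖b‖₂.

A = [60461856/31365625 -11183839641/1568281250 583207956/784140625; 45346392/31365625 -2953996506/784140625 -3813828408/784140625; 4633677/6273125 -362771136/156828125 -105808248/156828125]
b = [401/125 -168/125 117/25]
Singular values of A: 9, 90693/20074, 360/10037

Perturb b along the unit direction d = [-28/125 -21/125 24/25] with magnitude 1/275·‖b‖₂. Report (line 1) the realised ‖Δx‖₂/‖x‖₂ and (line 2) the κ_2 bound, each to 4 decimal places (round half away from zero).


largest singular value 9, smallest 360/10037
κ = σ_max/σ_min = 9/(360/10037) = 250.9250
worst-case relative error ≤ 250.9250 × 1/275 = 0.9125
solve Ax = b  →  x = [107.1547 29.4840 9.2912]
2-norm of b is 5.8310; of x, 111.5247
Δx = A⁻¹·δb where δb = 1/275·5.8310·d; ‖Δx‖ = 0.5912
realised ‖Δx‖/‖x‖ = 0.0053
tightness: 0.0053 against a bound of 0.9125 (unrounded ratio ≈ 0.0058)

0.0053
0.9125


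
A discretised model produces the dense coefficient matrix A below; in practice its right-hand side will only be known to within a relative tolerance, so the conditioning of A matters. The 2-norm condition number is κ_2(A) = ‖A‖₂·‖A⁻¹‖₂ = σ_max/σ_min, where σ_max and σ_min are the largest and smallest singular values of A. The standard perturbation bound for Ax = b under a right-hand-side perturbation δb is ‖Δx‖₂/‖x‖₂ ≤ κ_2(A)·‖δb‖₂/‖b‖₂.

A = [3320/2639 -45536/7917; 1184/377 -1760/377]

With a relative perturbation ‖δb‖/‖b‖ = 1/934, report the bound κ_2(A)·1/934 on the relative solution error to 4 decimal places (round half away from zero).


0.0056

form AᵀA = [94784/8281 -544000/24843; -544000/24843 4089856/74529] with trace 29248/441 and determinant 65536/441
solving λ² − 29248/441·λ + 65536/441 = 0 gives λ = 64, 1024/441
σ_max=√64=8, σ_min=√(1024/441)=(32/21) → κ = 5.2500
κ_2(A)·‖δb‖/‖b‖ = 0.0056


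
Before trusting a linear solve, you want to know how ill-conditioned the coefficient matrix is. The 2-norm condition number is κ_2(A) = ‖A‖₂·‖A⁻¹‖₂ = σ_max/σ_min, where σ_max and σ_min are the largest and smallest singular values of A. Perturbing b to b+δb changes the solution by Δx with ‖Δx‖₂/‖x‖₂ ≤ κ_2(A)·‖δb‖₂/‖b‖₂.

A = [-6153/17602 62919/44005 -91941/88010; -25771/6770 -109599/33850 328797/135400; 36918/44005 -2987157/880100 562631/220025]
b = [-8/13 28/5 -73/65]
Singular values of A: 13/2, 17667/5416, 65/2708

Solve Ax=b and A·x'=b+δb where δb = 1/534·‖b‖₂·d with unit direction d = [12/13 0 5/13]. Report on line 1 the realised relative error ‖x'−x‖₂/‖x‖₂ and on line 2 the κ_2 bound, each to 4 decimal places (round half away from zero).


σ_max = 13/2, σ_min = 65/2708
κ_2(A) = (13/2) / (65/2708) = 270.8000
worst-case relative error ≤ 270.8000 × 1/534 = 0.5071
solve Ax = b  →  x = [-1.3686 -25.0741 -33.2714]
2-norm of b is 5.7446; of x, 41.6841
Δx = A⁻¹·δb where δb = 1/534·5.7446·d; ‖Δx‖ = 0.4482
relative error = 0.0108
tightness: 0.0108 against a bound of 0.5071 (unrounded ratio ≈ 0.0212)

0.0108
0.5071


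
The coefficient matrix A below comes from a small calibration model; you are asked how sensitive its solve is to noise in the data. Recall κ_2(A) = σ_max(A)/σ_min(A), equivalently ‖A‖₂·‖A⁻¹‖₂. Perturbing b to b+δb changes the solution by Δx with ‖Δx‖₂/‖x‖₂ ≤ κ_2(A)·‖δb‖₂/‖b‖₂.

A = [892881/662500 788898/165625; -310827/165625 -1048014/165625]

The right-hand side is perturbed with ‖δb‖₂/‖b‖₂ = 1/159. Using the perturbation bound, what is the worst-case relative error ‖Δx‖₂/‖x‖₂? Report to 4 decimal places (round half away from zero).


form AᵀA = [93722050521/17556250000 40147924509/2194531250; 40147924509/2194531250 68827735944/1097265625] with trace 1911945321/28090000 and determinant 1185921/7022500
solving λ² − 1911945321/28090000·λ + 1185921/7022500 = 0 gives λ = 1089/16, 4356/1755625
so κ_2 = √((1089/16) / (4356/1755625)) = 165.6250
worst-case relative error ≤ 165.6250 × 1/159 = 1.0417

1.0417


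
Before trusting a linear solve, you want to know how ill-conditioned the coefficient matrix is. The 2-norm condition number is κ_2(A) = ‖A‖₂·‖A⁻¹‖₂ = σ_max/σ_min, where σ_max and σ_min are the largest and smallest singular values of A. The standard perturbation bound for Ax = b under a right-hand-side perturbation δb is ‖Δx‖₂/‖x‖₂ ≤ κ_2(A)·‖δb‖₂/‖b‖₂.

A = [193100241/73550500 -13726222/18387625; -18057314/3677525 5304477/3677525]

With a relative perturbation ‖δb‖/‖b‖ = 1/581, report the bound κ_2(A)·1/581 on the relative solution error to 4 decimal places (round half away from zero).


form AᵀA = [580326431252929/18718602250000 -21157435044459/2339825281250; -21157435044459/2339825281250 3085972582981/1169912640625] with trace 1007523188129/29949763600 and determinant 17682025/1197990544
λ_max, λ_min = (1007523188129/29949763600 ± √1015050017370752397520641/896988339695884960000)/2 = 841/25, 525625/1197990544
κ_2(A) = √(λ_max/λ_min) = √((841/25) / (525625/1197990544)) = 276.8960
perturbation bound = 276.8960·1/581 = 0.4766

0.4766


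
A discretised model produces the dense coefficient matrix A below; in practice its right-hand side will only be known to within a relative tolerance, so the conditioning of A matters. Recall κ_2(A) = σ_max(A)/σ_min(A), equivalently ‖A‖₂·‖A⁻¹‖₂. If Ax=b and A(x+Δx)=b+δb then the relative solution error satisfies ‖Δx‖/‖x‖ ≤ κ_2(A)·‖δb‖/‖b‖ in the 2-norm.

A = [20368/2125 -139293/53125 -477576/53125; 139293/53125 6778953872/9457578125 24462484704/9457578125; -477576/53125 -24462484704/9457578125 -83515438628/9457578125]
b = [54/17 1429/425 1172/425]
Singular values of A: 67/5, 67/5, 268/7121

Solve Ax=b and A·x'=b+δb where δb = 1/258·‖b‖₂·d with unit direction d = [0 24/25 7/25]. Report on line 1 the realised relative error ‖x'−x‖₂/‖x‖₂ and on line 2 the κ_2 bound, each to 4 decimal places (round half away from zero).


from the listed singular values, σ₁ = 67/5, σ_n = 268/7121
κ_2(A) = (67/5) / (268/7121) = 356.0500
bound on ‖Δx‖/‖x‖: κ·ε = 356.0500·1/258 = 1.3800
solve Ax = b  →  x = [0.0806 -102.1041 29.5130]
2-norm of b is 5.3852; of x, 106.2839
δb = ε·‖b‖·d = [0.0000 0.0200 0.0058]; solving A·Δx = δb gives ‖Δx‖ = 0.5546
relative error = 0.0052
so the bound overstates the realised error by a factor of ≈ 264.4681 (computed from the unrounded values)

0.0052
1.3800


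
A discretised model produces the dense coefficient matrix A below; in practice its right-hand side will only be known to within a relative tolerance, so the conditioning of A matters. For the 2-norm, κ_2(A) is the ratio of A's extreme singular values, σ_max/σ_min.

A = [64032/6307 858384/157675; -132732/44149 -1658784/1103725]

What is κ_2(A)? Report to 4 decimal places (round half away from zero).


M = AᵀA = [218522538000/1949134201 116536475520/1949134201; 116536475520/1949134201 62169433344/1949134201]. tr(M)=971252496/6744409, det(M)=8294400/6744409
λ_max, λ_min = (971252496/6744409 ± √943107647682191616/45487052759281)/2 = 144, 57600/6744409
σ_max=√144=12, σ_min=√(57600/6744409)=(240/2597) → κ = 129.8500

129.8500


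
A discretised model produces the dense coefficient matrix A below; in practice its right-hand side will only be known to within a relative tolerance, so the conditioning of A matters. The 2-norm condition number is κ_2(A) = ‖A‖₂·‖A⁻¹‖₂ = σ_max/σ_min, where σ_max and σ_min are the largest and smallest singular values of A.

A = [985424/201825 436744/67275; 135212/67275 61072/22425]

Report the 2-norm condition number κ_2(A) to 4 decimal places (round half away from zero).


AᵀA = [6719532688/241025625 2986372928/80341875; 2986372928/80341875 1327298368/26780625]; tr = 149321744/1928205, det = 14992384/241025625
eigenvalues of AᵀA: λ = (tr ± √(tr²−4·det))/2 = 1936/25, 7744/9641025
so κ_2 = √((1936/25) / (7744/9641025)) = 310.5000

310.5000


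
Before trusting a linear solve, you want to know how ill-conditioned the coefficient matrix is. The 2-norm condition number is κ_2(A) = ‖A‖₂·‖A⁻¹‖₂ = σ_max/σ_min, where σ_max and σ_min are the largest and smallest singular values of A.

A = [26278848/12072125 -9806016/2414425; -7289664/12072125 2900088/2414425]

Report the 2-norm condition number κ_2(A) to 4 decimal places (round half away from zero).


form AᵀA = [1189947285504/233177923225 -446130353664/46635584645; -446130353664/46635584645 167309536320/9327116929] with trace 18590607936/806844025 and determinant 21233664/806844025
char-poly roots: 576/25 and 36864/32273761
κ_2(A) = √(λ_max/λ_min) = √((576/25) / (36864/32273761)) = 142.0250

142.0250


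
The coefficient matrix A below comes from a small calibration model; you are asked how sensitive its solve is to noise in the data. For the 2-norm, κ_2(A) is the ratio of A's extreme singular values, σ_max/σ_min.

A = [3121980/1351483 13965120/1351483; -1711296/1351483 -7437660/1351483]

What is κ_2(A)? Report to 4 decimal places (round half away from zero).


AᵀA = [43859145744/6320091001 194902640640/6320091001; 194902640640/6320091001 866240010000/6320091001]; tr = 541403424/3759721, det = 518400/3759721
eigenvalues of AᵀA: λ = (tr ± √(tr²−4·det))/2 = 144, 3600/3759721
σ_max=√144=12, σ_min=√(3600/3759721)=(60/1939) → κ = 387.8000

387.8000


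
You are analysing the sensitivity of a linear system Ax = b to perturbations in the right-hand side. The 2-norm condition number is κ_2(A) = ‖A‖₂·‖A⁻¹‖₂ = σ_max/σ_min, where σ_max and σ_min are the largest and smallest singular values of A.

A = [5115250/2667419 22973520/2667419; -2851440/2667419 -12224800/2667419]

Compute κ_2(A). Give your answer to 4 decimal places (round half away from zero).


239.1875

AᵀA = [118672984900/24619806649 527244228000/24619806649; 527244228000/24619806649 2343350713600/24619806649]; tr = 1464618500/14645929, det = 2560000/14645929
char-poly roots: 100 and 25600/14645929
κ_2(A) = √(λ_max/λ_min) = √(100 / (25600/14645929)) = 239.1875


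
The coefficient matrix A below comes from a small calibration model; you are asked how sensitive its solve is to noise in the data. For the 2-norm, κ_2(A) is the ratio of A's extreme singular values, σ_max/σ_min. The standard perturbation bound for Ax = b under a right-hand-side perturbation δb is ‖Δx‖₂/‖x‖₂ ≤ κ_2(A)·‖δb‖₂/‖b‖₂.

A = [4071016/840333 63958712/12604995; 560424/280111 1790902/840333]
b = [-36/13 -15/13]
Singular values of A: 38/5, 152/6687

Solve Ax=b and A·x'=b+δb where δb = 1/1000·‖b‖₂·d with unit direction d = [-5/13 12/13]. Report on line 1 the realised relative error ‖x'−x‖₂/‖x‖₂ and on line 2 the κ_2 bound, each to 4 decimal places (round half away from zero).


largest singular value 38/5, smallest 152/6687
condition number: (38/5) ÷ (152/6687) = 334.3500
κ_2(A)·‖δb‖/‖b‖ = 0.3344
solve Ax = b  →  x = [-0.2722 -0.2858]
‖b‖₂ = 3.0000 and ‖x‖₂ = 0.3947
δb = ε·‖b‖·d = [-0.0012 0.0028]; solving A·Δx = δb gives ‖Δx‖ = 0.1320
realised ‖Δx‖/‖x‖ = 0.3344
tightness: 0.3344 against a bound of 0.3344; the bound is attained (ratio 1)

0.3344
0.3344


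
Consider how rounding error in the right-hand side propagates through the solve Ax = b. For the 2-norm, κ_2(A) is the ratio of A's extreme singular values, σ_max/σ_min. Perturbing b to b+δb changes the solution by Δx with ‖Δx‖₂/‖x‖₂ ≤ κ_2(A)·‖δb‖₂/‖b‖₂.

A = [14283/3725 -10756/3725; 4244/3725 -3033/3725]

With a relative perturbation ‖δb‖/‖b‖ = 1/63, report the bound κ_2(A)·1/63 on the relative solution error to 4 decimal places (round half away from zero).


2.3651

M = AᵀA = [355225/22201 -266400/22201; -266400/22201 199825/22201]. tr(M)=555050/22201, det(M)=625/22201
solving λ² − 555050/22201·λ + 625/22201 = 0 gives λ = 25, 25/22201
σ_max=√25=5, σ_min=√(25/22201)=(5/149) → κ = 149.0000
bound on ‖Δx‖/‖x‖: κ·ε = 149.0000·1/63 = 2.3651


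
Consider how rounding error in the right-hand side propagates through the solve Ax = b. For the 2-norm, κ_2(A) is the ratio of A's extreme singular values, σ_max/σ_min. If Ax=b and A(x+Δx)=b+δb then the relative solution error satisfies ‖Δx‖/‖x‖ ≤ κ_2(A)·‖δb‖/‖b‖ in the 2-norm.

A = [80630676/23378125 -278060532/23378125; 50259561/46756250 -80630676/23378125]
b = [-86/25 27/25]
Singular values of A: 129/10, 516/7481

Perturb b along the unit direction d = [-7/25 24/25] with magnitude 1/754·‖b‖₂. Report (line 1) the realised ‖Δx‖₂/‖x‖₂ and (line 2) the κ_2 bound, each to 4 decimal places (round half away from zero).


0.0024
0.2480

σ_max = 129/10, σ_min = 516/7481
condition number: (129/10) ÷ (516/7481) = 187.0250
κ_2(A)·‖δb‖/‖b‖ = 0.2480
solve Ax = b  →  x = [27.7712 8.3422]
2-norm of b is 3.6056; of x, 28.9971
Δx = A⁻¹·δb where δb = 1/754·3.6056·d; ‖Δx‖ = 0.0693
relative error = 0.0024
so the bound overstates the realised error by a factor of ≈ 103.7461 (computed from the unrounded values)


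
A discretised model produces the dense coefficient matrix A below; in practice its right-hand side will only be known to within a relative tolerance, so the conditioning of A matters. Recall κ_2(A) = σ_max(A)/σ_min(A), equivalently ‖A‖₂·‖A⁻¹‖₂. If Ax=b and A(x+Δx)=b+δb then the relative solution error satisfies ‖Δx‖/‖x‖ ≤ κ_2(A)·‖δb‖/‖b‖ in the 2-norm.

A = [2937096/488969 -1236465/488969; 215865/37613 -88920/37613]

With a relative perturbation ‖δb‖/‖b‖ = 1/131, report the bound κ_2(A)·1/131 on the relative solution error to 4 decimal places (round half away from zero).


AᵀA = [19621336401/284293321 -8175414240/284293321; -8175414240/284293321 3406764825/284293321]; tr = 136260954/1682209, det = 164025/1682209
solving λ² − 136260954/1682209·λ + 164025/1682209 = 0 gives λ = 81, 2025/1682209
so κ_2 = √(81 / (2025/1682209)) = 259.4000
bound on ‖Δx‖/‖x‖: κ·ε = 259.4000·1/131 = 1.9802

1.9802


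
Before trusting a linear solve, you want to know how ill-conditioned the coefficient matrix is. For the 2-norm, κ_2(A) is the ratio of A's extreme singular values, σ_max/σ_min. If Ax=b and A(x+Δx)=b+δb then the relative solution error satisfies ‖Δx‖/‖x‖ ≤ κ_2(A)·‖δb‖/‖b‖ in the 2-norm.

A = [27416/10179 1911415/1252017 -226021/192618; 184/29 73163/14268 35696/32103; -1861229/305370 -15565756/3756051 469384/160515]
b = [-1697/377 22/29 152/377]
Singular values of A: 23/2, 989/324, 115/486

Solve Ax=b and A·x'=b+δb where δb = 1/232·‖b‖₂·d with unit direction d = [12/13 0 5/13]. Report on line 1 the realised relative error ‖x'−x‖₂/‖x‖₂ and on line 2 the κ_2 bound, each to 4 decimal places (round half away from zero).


0.0049
0.2095

σ_max = 23/2, σ_min = 115/486
condition number: (23/2) ÷ (115/486) = 48.6000
worst-case relative error ≤ 48.6000 × 1/232 = 0.2095
solve Ax = b  →  x = [-10.2122 13.2866 -2.3179]
2-norm of b is 4.5826; of x, 16.9173
δb = ε·‖b‖·d = [0.0182 0.0000 0.0076]; solving A·Δx = δb gives ‖Δx‖ = 0.0835
realised ‖Δx‖/‖x‖ = 0.0049
tightness: 0.0049 against a bound of 0.2095 (unrounded ratio ≈ 0.0236)


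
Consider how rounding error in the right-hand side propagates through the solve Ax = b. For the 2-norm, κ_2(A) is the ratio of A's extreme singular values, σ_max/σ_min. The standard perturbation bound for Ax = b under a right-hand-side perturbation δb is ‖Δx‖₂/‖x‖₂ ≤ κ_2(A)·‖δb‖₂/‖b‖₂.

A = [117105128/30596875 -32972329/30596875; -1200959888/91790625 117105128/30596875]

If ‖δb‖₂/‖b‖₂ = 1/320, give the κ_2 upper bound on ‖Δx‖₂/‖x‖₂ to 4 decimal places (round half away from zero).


1.1474

AᵀA = [2505163442592064/13480830140625 -243555596529784/4493610046875; -243555596529784/4493610046875 23681256773729/1497870015625]; tr = 4349271605689/21569328225, det = 6505390336/21569328225
eigenvalues of AᵀA: λ = (tr ± √(tr²−4·det))/2 = 5041/25, 1290496/862773129
so κ_2 = √((5041/25) / (1290496/862773129)) = 367.1625
worst-case relative error ≤ 367.1625 × 1/320 = 1.1474


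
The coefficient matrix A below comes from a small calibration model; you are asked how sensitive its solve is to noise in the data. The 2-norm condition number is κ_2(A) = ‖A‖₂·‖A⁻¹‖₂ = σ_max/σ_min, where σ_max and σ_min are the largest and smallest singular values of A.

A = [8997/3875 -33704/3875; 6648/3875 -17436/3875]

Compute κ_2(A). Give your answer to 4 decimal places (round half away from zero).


M = AᵀA = [125141913/15015625 -419149416/15015625; -419149416/15015625 1439973712/15015625]. tr(M)=500837/4805, det(M)=12027024/600625
char-poly roots: 2601/25 and 4624/24025
κ_2(A) = √(λ_max/λ_min) = √((2601/25) / (4624/24025)) = 23.2500

23.2500


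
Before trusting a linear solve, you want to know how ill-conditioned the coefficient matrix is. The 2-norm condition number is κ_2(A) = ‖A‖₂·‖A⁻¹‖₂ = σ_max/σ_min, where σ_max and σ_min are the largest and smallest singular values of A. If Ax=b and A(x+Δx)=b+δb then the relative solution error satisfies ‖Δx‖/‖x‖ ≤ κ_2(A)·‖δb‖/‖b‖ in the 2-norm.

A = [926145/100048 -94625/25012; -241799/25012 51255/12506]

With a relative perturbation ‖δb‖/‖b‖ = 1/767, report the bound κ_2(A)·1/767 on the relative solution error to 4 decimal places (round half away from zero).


0.2007

M = AᵀA = [1793212663441/10009602304 -186783732585/2502400576; -186783732585/2502400576 19462190725/625600144]. tr(M)=12453300089/59228416, det(M)=442050625/236913664
eigenvalues of AᵀA: λ = (tr ± √(tr²−4·det))/2 = 841/4, 525625/59228416
so κ_2 = √((841/4) / (525625/59228416)) = 153.9200
perturbation bound = 153.9200·1/767 = 0.2007


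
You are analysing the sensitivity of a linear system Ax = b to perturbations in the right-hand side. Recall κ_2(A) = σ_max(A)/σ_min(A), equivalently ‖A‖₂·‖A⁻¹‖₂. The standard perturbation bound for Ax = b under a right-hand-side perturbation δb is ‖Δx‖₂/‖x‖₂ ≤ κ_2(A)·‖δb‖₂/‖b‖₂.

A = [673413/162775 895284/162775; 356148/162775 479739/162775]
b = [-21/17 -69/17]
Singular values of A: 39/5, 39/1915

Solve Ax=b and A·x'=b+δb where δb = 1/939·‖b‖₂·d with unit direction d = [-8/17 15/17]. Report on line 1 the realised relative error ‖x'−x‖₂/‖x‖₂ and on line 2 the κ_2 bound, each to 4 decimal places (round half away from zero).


0.0015
0.4079

from the listed singular values, σ₁ = 39/5, σ_n = 39/1915
κ_2(A) = (39/5) / (39/1915) = 383.0000
worst-case relative error ≤ 383.0000 × 1/939 = 0.4079
solve Ax = b  →  x = [117.6154 -88.6923]
2-norm of b is 4.2426; of x, 147.3082
δb = ε·‖b‖·d = [-0.0021 0.0040]; solving A·Δx = δb gives ‖Δx‖ = 0.2219
dividing the unrounded norms, ‖Δx‖/‖x‖ = 0.0015
realised/bound (from unrounded values) ≈ 0.0037


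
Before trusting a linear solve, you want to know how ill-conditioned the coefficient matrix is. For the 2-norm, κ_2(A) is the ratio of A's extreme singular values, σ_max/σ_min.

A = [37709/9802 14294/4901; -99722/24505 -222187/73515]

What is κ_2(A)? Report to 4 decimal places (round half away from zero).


202.8000

form AᵀA = [89568521/2856100 50380379/2142075; 50380379/2142075 113363509/6426225] with trace 50382829/1028196 and determinant 60025/1028196
λ_max, λ_min = (50382829/1028196 ± √2538182588183641/1057187014416)/2 = 49, 1225/1028196
κ_2(A) = √(λ_max/λ_min) = √(49 / (1225/1028196)) = 202.8000


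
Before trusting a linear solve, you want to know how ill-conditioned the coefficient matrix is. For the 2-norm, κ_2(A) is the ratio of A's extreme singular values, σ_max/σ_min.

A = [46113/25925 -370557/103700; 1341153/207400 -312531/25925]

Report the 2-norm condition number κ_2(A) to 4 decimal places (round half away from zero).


122.0000

M = AᵀA = [3095650449/68823616 -725323005/8602952; -725323005/8602952 2720196009/17205904]. tr(M)=48361365/238144, det(M)=10556001/3810304
eigenvalues of AᵀA: λ = (tr ± √(tr²−4·det))/2 = 3249/16, 3249/238144
σ_max=√(3249/16)=(57/4), σ_min=√(3249/238144)=(57/488) → κ = 122.0000


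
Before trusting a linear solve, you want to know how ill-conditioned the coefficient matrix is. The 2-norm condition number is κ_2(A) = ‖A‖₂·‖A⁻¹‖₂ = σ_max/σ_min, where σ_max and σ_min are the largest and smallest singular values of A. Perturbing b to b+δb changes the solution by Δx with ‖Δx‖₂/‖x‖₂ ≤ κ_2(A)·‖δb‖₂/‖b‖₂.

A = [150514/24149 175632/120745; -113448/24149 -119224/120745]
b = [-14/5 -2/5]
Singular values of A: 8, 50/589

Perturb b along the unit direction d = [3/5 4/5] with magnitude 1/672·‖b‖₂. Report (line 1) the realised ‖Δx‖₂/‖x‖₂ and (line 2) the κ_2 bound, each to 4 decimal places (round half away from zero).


σ_max = 8, σ_min = 50/589
condition number: 8 ÷ (50/589) = 94.2400
κ_2(A)·‖δb‖/‖b‖ = 0.1402
solve Ax = b  →  x = [4.9278 -23.0402]
‖b‖ = 2.8284, ‖x‖ = 23.5613
re-solving with b+δb shifts x by Δx of norm 0.0496
realised ‖Δx‖/‖x‖ = 0.0021
tightness: 0.0021 against a bound of 0.1402 (unrounded ratio ≈ 0.0150)

0.0021
0.1402


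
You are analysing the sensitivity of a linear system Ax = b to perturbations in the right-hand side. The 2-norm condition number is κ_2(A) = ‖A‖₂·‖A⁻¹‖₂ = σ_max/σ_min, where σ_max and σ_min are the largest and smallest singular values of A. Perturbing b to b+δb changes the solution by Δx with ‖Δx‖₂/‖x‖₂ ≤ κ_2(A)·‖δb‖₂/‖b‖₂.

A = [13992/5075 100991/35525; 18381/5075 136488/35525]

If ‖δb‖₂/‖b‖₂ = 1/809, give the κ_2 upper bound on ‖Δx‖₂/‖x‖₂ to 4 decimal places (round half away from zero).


0.1817

form AᵀA = [21345489/1030225 31374816/1442315; 31374816/1442315 1153126249/50481025] with trace 522962/12005 and determinant 131769/1500625
eigenvalues of AᵀA: λ = (tr ± √(tr²−4·det))/2 = 1089/25, 121/60025
so κ_2 = √((1089/25) / (121/60025)) = 147.0000
bound on ‖Δx‖/‖x‖: κ·ε = 147.0000·1/809 = 0.1817


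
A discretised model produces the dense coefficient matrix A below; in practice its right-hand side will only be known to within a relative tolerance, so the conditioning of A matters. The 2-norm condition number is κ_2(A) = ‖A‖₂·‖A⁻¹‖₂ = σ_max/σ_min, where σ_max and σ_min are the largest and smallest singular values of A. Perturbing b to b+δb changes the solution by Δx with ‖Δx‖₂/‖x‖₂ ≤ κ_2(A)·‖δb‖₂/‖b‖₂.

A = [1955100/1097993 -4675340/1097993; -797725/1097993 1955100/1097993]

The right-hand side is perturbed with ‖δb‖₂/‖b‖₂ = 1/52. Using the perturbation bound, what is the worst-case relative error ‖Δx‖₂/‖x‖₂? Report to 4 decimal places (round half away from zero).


6.2471

AᵀA = [26383320625/7133660521 -63315913500/7133660521; -63315913500/7133660521 151959882400/7133660521]; tr = 1055285225/42211009, det = 250000/42211009
char-poly roots: 25 and 10000/42211009
κ = σ_max/σ_min = 5/(100/6497) = 324.8500
bound on ‖Δx‖/‖x‖: κ·ε = 324.8500·1/52 = 6.2471


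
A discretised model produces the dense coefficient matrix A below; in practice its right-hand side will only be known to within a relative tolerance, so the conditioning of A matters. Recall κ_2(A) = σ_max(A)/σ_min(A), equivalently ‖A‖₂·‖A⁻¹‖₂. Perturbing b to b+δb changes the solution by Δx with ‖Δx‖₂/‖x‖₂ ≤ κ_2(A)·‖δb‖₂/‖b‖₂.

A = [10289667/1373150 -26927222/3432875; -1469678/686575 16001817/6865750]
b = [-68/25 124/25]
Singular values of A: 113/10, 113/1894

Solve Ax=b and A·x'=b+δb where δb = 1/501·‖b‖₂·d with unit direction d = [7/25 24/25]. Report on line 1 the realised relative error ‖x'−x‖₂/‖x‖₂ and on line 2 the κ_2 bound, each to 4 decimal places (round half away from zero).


σ_max = 113/10, σ_min = 113/1894
κ_2(A) = (113/10) / (113/1894) = 189.4000
κ_2(A)·‖δb‖/‖b‖ = 0.3780
solve Ax = b  →  x = [48.3052 46.4937]
‖b‖₂ = 5.6569 and ‖x‖₂ = 67.0452
re-solving with b+δb shifts x by Δx of norm 0.1893
realised ‖Δx‖/‖x‖ = 0.0028
realised/bound (from unrounded values) ≈ 0.0075

0.0028
0.3780


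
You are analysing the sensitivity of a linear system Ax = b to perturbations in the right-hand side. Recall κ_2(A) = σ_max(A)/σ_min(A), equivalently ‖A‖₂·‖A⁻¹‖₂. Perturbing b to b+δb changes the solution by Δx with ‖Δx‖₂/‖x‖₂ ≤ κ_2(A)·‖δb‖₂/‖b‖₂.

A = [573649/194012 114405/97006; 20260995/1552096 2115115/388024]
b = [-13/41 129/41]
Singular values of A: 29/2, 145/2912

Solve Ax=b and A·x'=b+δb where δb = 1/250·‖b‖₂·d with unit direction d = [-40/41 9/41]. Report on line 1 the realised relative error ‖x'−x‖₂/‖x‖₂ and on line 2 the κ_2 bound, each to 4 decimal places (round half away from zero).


0.0126
1.1648

from the listed singular values, σ₁ = 29/2, σ_n = 145/2912
condition number: (29/2) ÷ (145/2912) = 291.2000
bound on ‖Δx‖/‖x‖: κ·ε = 291.2000·1/250 = 1.1648
solve Ax = b  →  x = [-7.5332 18.6175]
‖b‖₂ = 3.1623 and ‖x‖₂ = 20.0838
with δb = [-0.0123 0.0028], A·Δx = δb → ‖Δx‖ = 0.2540
dividing the unrounded norms, ‖Δx‖/‖x‖ = 0.0126
realised/bound (from unrounded values) ≈ 0.0109


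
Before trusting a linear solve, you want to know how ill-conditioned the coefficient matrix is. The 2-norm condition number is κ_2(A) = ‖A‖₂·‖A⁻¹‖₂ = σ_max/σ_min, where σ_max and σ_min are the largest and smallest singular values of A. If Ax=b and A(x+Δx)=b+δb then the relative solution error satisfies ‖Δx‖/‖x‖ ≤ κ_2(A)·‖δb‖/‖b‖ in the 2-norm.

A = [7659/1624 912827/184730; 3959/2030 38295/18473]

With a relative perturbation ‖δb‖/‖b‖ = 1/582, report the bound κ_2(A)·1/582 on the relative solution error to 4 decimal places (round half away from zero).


form AᵀA = [1717285921/65934400 631093941/23077040; 631093941/23077040 5798247541/201924100] with trace 42073477/768320 and determinant 1874161/96040000
λ_max, λ_min = (42073477/768320 ± √44253284707434609/14757890560000)/2 = 1369/25, 1369/3841600
so κ_2 = √((1369/25) / (1369/3841600)) = 392.0000
worst-case relative error ≤ 392.0000 × 1/582 = 0.6735

0.6735


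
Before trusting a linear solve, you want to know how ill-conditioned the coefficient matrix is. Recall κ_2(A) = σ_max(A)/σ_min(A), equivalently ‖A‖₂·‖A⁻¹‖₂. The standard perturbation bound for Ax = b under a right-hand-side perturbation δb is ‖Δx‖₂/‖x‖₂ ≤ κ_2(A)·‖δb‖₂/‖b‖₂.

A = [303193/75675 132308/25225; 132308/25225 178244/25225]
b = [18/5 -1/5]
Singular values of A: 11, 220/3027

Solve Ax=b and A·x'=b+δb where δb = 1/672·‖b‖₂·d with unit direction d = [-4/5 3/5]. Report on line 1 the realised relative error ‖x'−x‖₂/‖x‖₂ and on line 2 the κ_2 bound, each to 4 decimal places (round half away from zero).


from the listed singular values, σ₁ = 11, σ_n = 220/3027
κ = σ_max/σ_min = 11/(220/3027) = 151.3500
κ_2(A)·‖δb‖/‖b‖ = 0.2252
solve Ax = b  →  x = [33.1309 -24.6209]
2-norm of b is 3.6056; of x, 41.2777
δb = ε·‖b‖·d = [-0.0043 0.0032]; solving A·Δx = δb gives ‖Δx‖ = 0.0738
dividing the unrounded norms, ‖Δx‖/‖x‖ = 0.0018
realised/bound (from unrounded values) ≈ 0.0079

0.0018
0.2252


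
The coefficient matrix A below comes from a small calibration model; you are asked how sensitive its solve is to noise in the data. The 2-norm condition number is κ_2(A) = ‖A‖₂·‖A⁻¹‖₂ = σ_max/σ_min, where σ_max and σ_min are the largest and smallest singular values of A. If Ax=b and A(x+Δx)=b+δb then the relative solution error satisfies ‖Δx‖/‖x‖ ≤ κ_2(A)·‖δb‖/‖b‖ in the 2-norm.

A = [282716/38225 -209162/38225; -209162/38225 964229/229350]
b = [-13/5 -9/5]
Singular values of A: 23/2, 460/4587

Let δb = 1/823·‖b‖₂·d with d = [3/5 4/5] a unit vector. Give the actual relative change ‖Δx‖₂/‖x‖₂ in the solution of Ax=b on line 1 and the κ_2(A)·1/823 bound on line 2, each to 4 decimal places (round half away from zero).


0.0013
0.1393

largest singular value 23/2, smallest 460/4587
κ_2(A) = (23/2) / (460/4587) = 114.6750
κ_2(A)·‖δb‖/‖b‖ = 0.1393
solve Ax = b  →  x = [-18.0187 -23.8800]
2-norm of b is 3.1623; of x, 29.9153
δb = ε·‖b‖·d = [0.0023 0.0031]; solving A·Δx = δb gives ‖Δx‖ = 0.0383
realised ‖Δx‖/‖x‖ = 0.0013
realised/bound (from unrounded values) ≈ 0.0092


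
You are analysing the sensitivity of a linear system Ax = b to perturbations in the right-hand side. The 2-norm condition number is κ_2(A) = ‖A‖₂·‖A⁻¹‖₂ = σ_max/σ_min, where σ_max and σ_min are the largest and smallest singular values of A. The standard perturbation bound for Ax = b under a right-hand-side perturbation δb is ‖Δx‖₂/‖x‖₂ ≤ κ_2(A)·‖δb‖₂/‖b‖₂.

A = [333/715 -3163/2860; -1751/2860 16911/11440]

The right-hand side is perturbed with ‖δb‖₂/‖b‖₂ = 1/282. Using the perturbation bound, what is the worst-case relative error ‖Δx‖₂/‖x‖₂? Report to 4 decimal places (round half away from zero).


1.2482

form AᵀA = [14893/25168 -142965/100672; -142965/100672 1372477/402688] with trace 123905/30976 and determinant 1/7744
λ_max, λ_min = (123905/30976 ± √15351953409/959512576)/2 = 4, 1/30976
κ = σ_max/σ_min = 2/(1/176) = 352.0000
worst-case relative error ≤ 352.0000 × 1/282 = 1.2482


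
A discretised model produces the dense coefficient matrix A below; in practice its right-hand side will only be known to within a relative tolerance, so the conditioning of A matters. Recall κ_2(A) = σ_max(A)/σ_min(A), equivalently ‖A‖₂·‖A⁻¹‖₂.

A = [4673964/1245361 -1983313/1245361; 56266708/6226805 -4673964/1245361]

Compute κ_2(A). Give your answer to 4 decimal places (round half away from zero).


M = AᵀA = [21965035005856/229426630225 -1830403759788/45885326045; -1830403759788/45885326045 152541242185/9177065209]. tr(M)=152535893849/1357554025, det(M)=126247696/1357554025
eigenvalues of AᵀA: λ = (tr ± √(tr²−4·det))/2 = 2809/25, 44944/54302161
σ_max=√(2809/25)=(53/5), σ_min=√(44944/54302161)=(212/7369) → κ = 368.4500

368.4500


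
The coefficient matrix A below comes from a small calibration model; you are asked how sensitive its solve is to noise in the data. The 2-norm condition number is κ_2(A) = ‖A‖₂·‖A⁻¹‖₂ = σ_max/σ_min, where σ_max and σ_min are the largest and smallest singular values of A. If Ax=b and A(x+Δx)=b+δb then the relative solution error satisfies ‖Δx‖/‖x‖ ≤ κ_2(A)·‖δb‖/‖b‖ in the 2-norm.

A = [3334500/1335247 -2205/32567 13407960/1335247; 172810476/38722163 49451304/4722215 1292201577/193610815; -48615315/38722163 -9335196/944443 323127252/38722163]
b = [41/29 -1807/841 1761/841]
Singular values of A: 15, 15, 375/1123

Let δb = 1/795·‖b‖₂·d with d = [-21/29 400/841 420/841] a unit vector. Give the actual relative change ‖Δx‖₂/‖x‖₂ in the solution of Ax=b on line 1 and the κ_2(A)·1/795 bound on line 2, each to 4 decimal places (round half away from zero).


from the listed singular values, σ₁ = 15, σ_n = 375/1123
condition number: 15 ÷ (375/1123) = 44.9200
κ_2(A)·‖δb‖/‖b‖ = 0.0565
solve Ax = b  →  x = [2.7648 -1.0305 -0.5537]
2-norm of b is 3.3166; of x, 3.0021
Δx = A⁻¹·δb where δb = 1/795·3.3166·d; ‖Δx‖ = 0.0125
relative error = 0.0042
realised/bound (from unrounded values) ≈ 0.0737

0.0042
0.0565


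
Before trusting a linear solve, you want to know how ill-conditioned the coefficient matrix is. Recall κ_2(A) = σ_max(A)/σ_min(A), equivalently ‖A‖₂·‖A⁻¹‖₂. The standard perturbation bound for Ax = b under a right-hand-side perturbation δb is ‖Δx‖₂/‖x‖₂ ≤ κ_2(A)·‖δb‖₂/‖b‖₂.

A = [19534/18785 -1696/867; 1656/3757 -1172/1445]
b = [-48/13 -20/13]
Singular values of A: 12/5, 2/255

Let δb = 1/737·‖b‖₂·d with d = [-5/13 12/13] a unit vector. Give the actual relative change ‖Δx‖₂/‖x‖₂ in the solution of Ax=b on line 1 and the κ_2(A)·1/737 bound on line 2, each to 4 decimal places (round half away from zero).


0.4152
0.4152

from the listed singular values, σ₁ = 12/5, σ_n = 2/255
κ_2(A) = (12/5) / (2/255) = 306.0000
perturbation bound = 306.0000·1/737 = 0.4152
solve Ax = b  →  x = [-0.7843 1.4706]
2-norm of b is 4.0000; of x, 1.6667
with δb = [-0.0021 0.0050], A·Δx = δb → ‖Δx‖ = 0.6920
relative error = 0.4152
tightness: 0.4152 against a bound of 0.4152; the bound is attained (ratio 1)


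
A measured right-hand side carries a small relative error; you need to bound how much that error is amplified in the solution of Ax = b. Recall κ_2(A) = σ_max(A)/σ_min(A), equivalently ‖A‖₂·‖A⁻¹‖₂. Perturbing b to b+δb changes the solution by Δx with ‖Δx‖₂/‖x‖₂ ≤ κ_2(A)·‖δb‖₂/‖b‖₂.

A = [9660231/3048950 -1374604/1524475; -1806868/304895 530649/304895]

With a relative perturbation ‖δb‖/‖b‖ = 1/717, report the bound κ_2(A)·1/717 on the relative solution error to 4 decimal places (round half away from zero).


0.4002

AᵀA = [1452585674449/32166422500 -105916309758/8041605625; -105916309758/8041605625 30897042169/8041605625]; tr = 2521878149/51466276, det = 1500625/51466276
λ_max, λ_min = (2521878149/51466276 ± √6359560472081976201/2648777565308176)/2 = 49, 30625/51466276
σ_max=√49=7, σ_min=√(30625/51466276)=(175/7174) → κ = 286.9600
worst-case relative error ≤ 286.9600 × 1/717 = 0.4002
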